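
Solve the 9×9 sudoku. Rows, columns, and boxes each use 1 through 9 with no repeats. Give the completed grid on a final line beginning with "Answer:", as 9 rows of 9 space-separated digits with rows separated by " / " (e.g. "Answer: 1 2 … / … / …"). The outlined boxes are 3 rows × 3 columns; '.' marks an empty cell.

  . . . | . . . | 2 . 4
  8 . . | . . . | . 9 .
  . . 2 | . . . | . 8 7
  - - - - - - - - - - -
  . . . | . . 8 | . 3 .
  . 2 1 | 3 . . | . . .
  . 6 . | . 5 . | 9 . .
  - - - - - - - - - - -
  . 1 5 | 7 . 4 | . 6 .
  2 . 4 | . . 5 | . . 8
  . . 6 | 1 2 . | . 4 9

Step 1. [r9c6∈{3}] nothing but 3 survives at r9c6 ⇒ r9c6=3.
Step 2. [r9c1∈{7}] r9c1 has the single candidate 7 ⇒ r9c1=7.
Step 3. [r6c8∈{1,2,7}] col 8 places 2 nowhere but r6c8. So r6c8=2.
Step 4. [r6c4∈{4}] nothing but 4 survives at r6c4 ⇒ r6c4=4.
Step 5. [r7c7∈{3}] r7c7's peers cover all but 3 ⇒ r7c7=3.
Step 6. [r7c1∈{9}] r7c1's peers cover all but 9. So r7c1=9.
Step 7. [r2c9∈{1,3,5,6}] r2c9 is the only open cell in col 9 admitting 3 ⇒ r2c9=3.
Step 8. [r2c3∈{7}] nothing but 7 survives at r2c3. So r2c3=7.
Step 9. [r4c2∈{4,5,7,9}] in col 2, 7 fits only at r4c2 ⇒ r4c2=7.
Step 10. [r1c4∈{5,6,8,9}] across col 4, 8 lands solely at r1c4. So r1c4=8.
Step 11. [r9c7∈{5}] r9c7 is down to just 5 ⇒ r9c7=5.
Step 12. [r6c6∈{1,7}] row 6 places 7 nowhere but r6c6, so r6c6=7.
Step 13. [r4c5∈{1,6,9}] box 5 places 1 nowhere but r4c5 ⇒ r4c5=1.
Step 14. [r1c8∈{1,5}] in box 3, 5 fits only at r1c8. So r1c8=5.
Step 15. [r1c5∈{3,6,7,9}] across row 1, 7 lands solely at r1c5, so r1c5=7.
Step 16. [r3c5∈{3,4,6,9}] 3 has one home in col 5: r3c5 ⇒ r3c5=3.
Step 17. [r2c6∈{1,2,6}] across col 6, 2 lands solely at r2c6. So r2c6=2.
Step 18. [r5c7∈{4,6,7,8}] row 5 places 8 nowhere but r5c7. So r5c7=8.
Step 19. [r2c7∈{1,6}] r2c7 is the only open cell in row 2 admitting 1 ⇒ r2c7=1.
Step 20. [r3c7∈{6}] r3c7 is down to just 6 ⇒ r3c7=6.
Step 21. [r1c1∈{1,3,6}] r1c1 is the only open cell in col 1 admitting 6. So r1c1=6.
Step 22. [r5c6∈{6,9}] across col 6, 6 lands solely at r5c6, so r5c6=6.
Step 23. [r5c1∈{4,5}] 4 has one home in row 5: r5c1. So r5c1=4.
Step 24. [r3c2∈{4,5,9}] in row 3, 4 fits only at r3c2. So r3c2=4.
Step 25. [r1c2∈{3,9}] in col 2, 9 fits only at r1c2 ⇒ r1c2=9.
Step 26. [r5c5∈{9}] nothing but 9 survives at r5c5, so r5c5=9.
Step 27. [r8c4∈{6,9}] in row 8, 9 fits only at r8c4 ⇒ r8c4=9.
Step 28. [r3c4∈{5}] nothing but 5 survives at r3c4, so r3c4=5.
Step 29. [r3c1∈{1}] r3c1's peers cover all but 1, so r3c1=1.
Step 30. [r6c3∈{3,8}] across row 6, 8 lands solely at r6c3. So r6c3=8.
Step 31. [r8c5∈{6}] r8c5 has the single candidate 6, so r8c5=6.
Step 32. [r8c7∈{7}] nothing but 7 survives at r8c7, so r8c7=7.
Step 33. [r5c9∈{5}] r5c9's peers cover all but 5, so r5c9=5.
Step 34. [r7c5∈{8}] r7c5 is down to just 8 ⇒ r7c5=8.
Step 35. [r4c4∈{2}] r4c4 has the single candidate 2, so r4c4=2.
Step 36. [r5c8∈{7}] r5c8 is down to just 7, so r5c8=7.
Step 37. [r4c3∈{9}] only 9 remains possible at r4c3. So r4c3=9.
Step 38. [r6c9∈{1}] only 1 remains possible at r6c9, so r6c9=1.
Step 39. [r1c3∈{3}] nothing but 3 survives at r1c3, so r1c3=3.
Step 40. [r9c2∈{8}] only 8 remains possible at r9c2, so r9c2=8.
Step 41. [r6c1∈{3}] only 3 remains possible at r6c1, so r6c1=3.
Step 42. [r8c8∈{1}] nothing but 1 survives at r8c8 ⇒ r8c8=1.
Step 43. [r2c4∈{6}] only 6 remains possible at r2c4 ⇒ r2c4=6.
Step 44. [r1c6∈{1}] only 1 remains possible at r1c6. So r1c6=1.
Step 45. [r4c1∈{5}] r4c1's peers cover all but 5, so r4c1=5.
Step 46. [r4c7∈{4}] r4c7 is down to just 4. So r4c7=4.
Step 47. [r8c2∈{3}] only 3 remains possible at r8c2 ⇒ r8c2=3.
Step 48. [r7c9∈{2}] r7c9 is down to just 2, so r7c9=2.
Step 49. [r3c6∈{9}] r3c6 has the single candidate 9, so r3c6=9.
Step 50. [r2c5∈{4}] only 4 remains possible at r2c5, so r2c5=4.
Step 51. [r2c2∈{5}] r2c2 is down to just 5 ⇒ r2c2=5.
Step 52. [r4c9∈{6}] r4c9 has the single candidate 6. So r4c9=6.

Answer: 6 9 3 8 7 1 2 5 4 / 8 5 7 6 4 2 1 9 3 / 1 4 2 5 3 9 6 8 7 / 5 7 9 2 1 8 4 3 6 / 4 2 1 3 9 6 8 7 5 / 3 6 8 4 5 7 9 2 1 / 9 1 5 7 8 4 3 6 2 / 2 3 4 9 6 5 7 1 8 / 7 8 6 1 2 3 5 4 9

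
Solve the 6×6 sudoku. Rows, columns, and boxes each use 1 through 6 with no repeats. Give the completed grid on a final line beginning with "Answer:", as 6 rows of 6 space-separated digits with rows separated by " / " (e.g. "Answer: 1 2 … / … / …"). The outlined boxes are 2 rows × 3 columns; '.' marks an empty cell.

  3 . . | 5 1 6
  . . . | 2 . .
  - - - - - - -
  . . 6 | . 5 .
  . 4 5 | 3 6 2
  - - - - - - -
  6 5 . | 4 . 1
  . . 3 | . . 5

Step 1. [r4c1∈{1}] only 1 remains possible at r4c1, so r4c1=1.
Step 2. [r5c3∈{2}] nothing but 2 survives at r5c3, so r5c3=2.
Step 3. [r2c5∈{3,4}] 4 has one home in col 5: r2c5, so r2c5=4.
Step 4. [r2c3∈{1}] r2c3 is down to just 1. So r2c3=1.
Step 5. [r3c2∈{2,3}] across row 3, 3 lands solely at r3c2. So r3c2=3.
Step 6. [r6c1∈{4}] r6c1 is down to just 4, so r6c1=4.
Step 7. [r1c3∈{4}] r1c3's peers cover all but 4. So r1c3=4.
Step 8. [r1c2∈{2}] r1c2 has the single candidate 2 ⇒ r1c2=2.
Step 9. [r3c4∈{1}] r3c4's peers cover all but 1 ⇒ r3c4=1.
Step 10. [r3c1∈{2}] only 2 remains possible at r3c1 ⇒ r3c1=2.
Step 11. [r2c6∈{3}] only 3 remains possible at r2c6. So r2c6=3.
Step 12. [r2c2∈{6}] r2c2's peers cover all but 6. So r2c2=6.
Step 13. [r6c5∈{2}] r6c5's peers cover all but 2, so r6c5=2.
Step 14. [r6c4∈{6}] r6c4 has the single candidate 6. So r6c4=6.
Step 15. [r6c2∈{1}] r6c2 has the single candidate 1. So r6c2=1.
Step 16. [r3c6∈{4}] r3c6 has the single candidate 4, so r3c6=4.
Step 17. [r5c5∈{3}] nothing but 3 survives at r5c5, so r5c5=3.
Step 18. [r2c1∈{5}] r2c1's peers cover all but 5. So r2c1=5.

Answer: 3 2 4 5 1 6 / 5 6 1 2 4 3 / 2 3 6 1 5 4 / 1 4 5 3 6 2 / 6 5 2 4 3 1 / 4 1 3 6 2 5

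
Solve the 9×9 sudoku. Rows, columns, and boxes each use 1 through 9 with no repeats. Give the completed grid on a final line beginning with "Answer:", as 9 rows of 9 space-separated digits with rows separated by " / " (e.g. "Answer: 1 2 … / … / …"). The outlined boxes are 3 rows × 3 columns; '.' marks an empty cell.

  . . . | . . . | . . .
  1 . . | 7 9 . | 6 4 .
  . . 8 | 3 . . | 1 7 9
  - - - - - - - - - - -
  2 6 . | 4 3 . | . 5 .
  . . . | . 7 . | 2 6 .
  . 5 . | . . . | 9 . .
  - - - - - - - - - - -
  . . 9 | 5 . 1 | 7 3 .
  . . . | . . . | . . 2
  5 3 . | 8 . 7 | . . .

Step 1. [r4c7∈{8}] r4c7 has the single candidate 8 ⇒ r4c7=8.
Step 2. [r6c8∈{1}] r6c8 is down to just 1. So r6c8=1.
Step 3. [r1c8∈{2,8}] col 8 places 2 nowhere but r1c8, so r1c8=2.
Step 4. [r1c5∈{1,4,5,6,8}] in col 5, 1 fits only at r1c5 ⇒ r1c5=1.
Step 5. [r1c4∈{6}] only 6 remains possible at r1c4. So r1c4=6.
Step 6. [r4c3∈{1,7}] across row 4, 1 lands solely at r4c3. So r4c3=1.
Step 7. [r9c7∈{4}] only 4 remains possible at r9c7 ⇒ r9c7=4.
Step 8. [r5c6∈{5,8,9}] 5 has one home in row 5: r5c6 ⇒ r5c6=5.
Step 9. [r1c7∈{3,5}] in col 7, 3 fits only at r1c7. So r1c7=3.
Step 10. [r8c8∈{8,9}] col 8 places 8 nowhere but r8c8, so r8c8=8.
Step 11. [r2c3∈{2,3,5}] in row 2, 3 fits only at r2c3. So r2c3=3.
Step 12. [r5c3∈{4}] r5c3 has the single candidate 4, so r5c3=4.
Step 13. [r6c5∈{2,6,8}] across col 5, 8 lands solely at r6c5. So r6c5=8.
Step 14. [r6c3∈{7}] only 7 remains possible at r6c3 ⇒ r6c3=7.
Step 15. [r8c3∈{6}] nothing but 6 survives at r8c3 ⇒ r8c3=6.
Step 16. [r8c5∈{4}] nothing but 4 survives at r8c5 ⇒ r8c5=4.
Step 17. [r2c2∈{2}] only 2 remains possible at r2c2. So r2c2=2.
Step 18. [r3c2∈{4}] r3c2 is down to just 4 ⇒ r3c2=4.
Step 19. [r7c5∈{2,6}] r7c5 is the only open cell in row 7 admitting 2, so r7c5=2.
Step 20. [r6c1∈{3}] r6c1's peers cover all but 3, so r6c1=3.
Step 21. [r8c4∈{9}] r8c4 has the single candidate 9, so r8c4=9.
Step 22. [r2c9∈{5,8}] 5 has one home in row 2: r2c9 ⇒ r2c9=5.
Step 23. [r8c1∈{7}] nothing but 7 survives at r8c1 ⇒ r8c1=7.
Step 24. [r7c2∈{8}] only 8 remains possible at r7c2, so r7c2=8.
Step 25. [r1c1∈{9}] r1c1 has the single candidate 9. So r1c1=9.
Step 26. [r1c9∈{8}] only 8 remains possible at r1c9 ⇒ r1c9=8.
Step 27. [r3c6∈{2}] r3c6 has the single candidate 2. So r3c6=2.
Step 28. [r9c5∈{6}] only 6 remains possible at r9c5, so r9c5=6.
Step 29. [r8c2∈{1}] nothing but 1 survives at r8c2 ⇒ r8c2=1.
Step 30. [r5c2∈{9}] r5c2's peers cover all but 9, so r5c2=9.
Step 31. [r3c1∈{6}] r3c1's peers cover all but 6, so r3c1=6.
Step 32. [r6c9∈{4}] only 4 remains possible at r6c9 ⇒ r6c9=4.
Step 33. [r1c3∈{5}] r1c3's peers cover all but 5. So r1c3=5.
Step 34. [r7c9∈{6}] r7c9 is down to just 6. So r7c9=6.
Step 35. [r9c3∈{2}] r9c3 has the single candidate 2 ⇒ r9c3=2.
Step 36. [r9c8∈{9}] r9c8 has the single candidate 9. So r9c8=9.
Step 37. [r8c6∈{3}] r8c6 is down to just 3. So r8c6=3.
Step 38. [r5c9∈{3}] only 3 remains possible at r5c9, so r5c9=3.
Step 39. [r5c1∈{8}] only 8 remains possible at r5c1, so r5c1=8.
Step 40. [r8c7∈{5}] only 5 remains possible at r8c7 ⇒ r8c7=5.
Step 41. [r4c6∈{9}] r4c6 has the single candidate 9. So r4c6=9.
Step 42. [r7c1∈{4}] only 4 remains possible at r7c1, so r7c1=4.
Step 43. [r1c2∈{7}] r1c2 has the single candidate 7, so r1c2=7.
Step 44. [r6c6∈{6}] r6c6 is down to just 6 ⇒ r6c6=6.
Step 45. [r9c9∈{1}] r9c9's peers cover all but 1, so r9c9=1.
Step 46. [r5c4∈{1}] r5c4 has the single candidate 1, so r5c4=1.
Step 47. [r4c9∈{7}] nothing but 7 survives at r4c9 ⇒ r4c9=7.
Step 48. [r1c6∈{4}] only 4 remains possible at r1c6, so r1c6=4.
Step 49. [r6c4∈{2}] r6c4 has the single candidate 2, so r6c4=2.
Step 50. [r2c6∈{8}] r2c6 is down to just 8, so r2c6=8.
Step 51. [r3c5∈{5}] nothing but 5 survives at r3c5 ⇒ r3c5=5.

Answer: 9 7 5 6 1 4 3 2 8 / 1 2 3 7 9 8 6 4 5 / 6 4 8 3 5 2 1 7 9 / 2 6 1 4 3 9 8 5 7 / 8 9 4 1 7 5 2 6 3 / 3 5 7 2 8 6 9 1 4 / 4 8 9 5 2 1 7 3 6 / 7 1 6 9 4 3 5 8 2 / 5 3 2 8 6 7 4 9 1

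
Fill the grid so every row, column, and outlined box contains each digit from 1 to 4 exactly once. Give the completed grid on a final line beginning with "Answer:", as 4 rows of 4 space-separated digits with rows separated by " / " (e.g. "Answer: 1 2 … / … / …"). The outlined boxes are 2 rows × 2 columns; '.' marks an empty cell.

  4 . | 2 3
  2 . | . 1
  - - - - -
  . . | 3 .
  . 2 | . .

Step 1. [r3c1∈{1}] r3c1 has the single candidate 1, so r3c1=1.
Step 2. [r4c4∈{4}] r4c4's peers cover all but 4. So r4c4=4.
Step 3. [r3c4∈{2}] nothing but 2 survives at r3c4. So r3c4=2.
Step 4. [r1c2∈{1}] r1c2 is down to just 1. So r1c2=1.
Step 5. [r3c2∈{4}] only 4 remains possible at r3c2. So r3c2=4.
Step 6. [r4c3∈{1}] r4c3 is down to just 1. So r4c3=1.
Step 7. [r4c1∈{3}] only 3 remains possible at r4c1. So r4c1=3.
Step 8. [r2c3∈{4}] r2c3 has the single candidate 4, so r2c3=4.
Step 9. [r2c2∈{3}] r2c2 has the single candidate 3 ⇒ r2c2=3.

Answer: 4 1 2 3 / 2 3 4 1 / 1 4 3 2 / 3 2 1 4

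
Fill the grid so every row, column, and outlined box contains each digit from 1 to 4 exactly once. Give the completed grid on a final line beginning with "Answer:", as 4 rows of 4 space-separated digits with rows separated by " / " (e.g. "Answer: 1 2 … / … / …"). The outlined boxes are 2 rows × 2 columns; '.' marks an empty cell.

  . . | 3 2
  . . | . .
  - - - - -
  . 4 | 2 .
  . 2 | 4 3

Step 1. [r2c1∈{1,2,3,4}] 2 has one home in row 2: r2c1. So r2c1=2.
Step 2. [r3c4∈{1}] r3c4 is down to just 1 ⇒ r3c4=1.
Step 3. [r1c2∈{1}] nothing but 1 survives at r1c2. So r1c2=1.
Step 4. [r4c1∈{1}] r4c1 has the single candidate 1. So r4c1=1.
Step 5. [r2c4∈{4}] r2c4 has the single candidate 4, so r2c4=4.
Step 6. [r2c2∈{3}] r2c2 has the single candidate 3, so r2c2=3.
Step 7. [r1c1∈{4}] r1c1 has the single candidate 4 ⇒ r1c1=4.
Step 8. [r2c3∈{1}] nothing but 1 survives at r2c3, so r2c3=1.
Step 9. [r3c1∈{3}] r3c1's peers cover all but 3. So r3c1=3.

Answer: 4 1 3 2 / 2 3 1 4 / 3 4 2 1 / 1 2 4 3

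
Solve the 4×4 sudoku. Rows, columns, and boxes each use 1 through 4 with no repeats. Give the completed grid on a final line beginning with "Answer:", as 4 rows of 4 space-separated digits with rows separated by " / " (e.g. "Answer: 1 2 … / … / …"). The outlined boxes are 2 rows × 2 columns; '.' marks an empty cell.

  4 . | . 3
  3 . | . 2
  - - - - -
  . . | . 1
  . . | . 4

Step 1. [r3c1∈{2}] nothing but 2 survives at r3c1 ⇒ r3c1=2.
Step 2. [r2c2∈{1}] r2c2's peers cover all but 1. So r2c2=1.
Step 3. [r3c3∈{3}] only 3 remains possible at r3c3 ⇒ r3c3=3.
Step 4. [r4c3∈{2}] r4c3's peers cover all but 2, so r4c3=2.
Step 5. [r3c2∈{4}] r3c2's peers cover all but 4 ⇒ r3c2=4.
Step 6. [r4c2∈{3}] r4c2 has the single candidate 3, so r4c2=3.
Step 7. [r1c3∈{1}] r1c3 is down to just 1, so r1c3=1.
Step 8. [r1c2∈{2}] nothing but 2 survives at r1c2, so r1c2=2.
Step 9. [r2c3∈{4}] r2c3's peers cover all but 4, so r2c3=4.
Step 10. [r4c1∈{1}] only 1 remains possible at r4c1 ⇒ r4c1=1.

Answer: 4 2 1 3 / 3 1 4 2 / 2 4 3 1 / 1 3 2 4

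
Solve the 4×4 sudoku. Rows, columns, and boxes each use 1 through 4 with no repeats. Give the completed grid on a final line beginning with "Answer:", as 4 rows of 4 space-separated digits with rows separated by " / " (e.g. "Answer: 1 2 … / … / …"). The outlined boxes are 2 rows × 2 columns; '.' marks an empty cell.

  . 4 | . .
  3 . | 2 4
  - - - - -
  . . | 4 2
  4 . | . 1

Step 1. [r1c3∈{1,3}] across col 3, 1 lands solely at r1c3. So r1c3=1.
Step 2. [r3c2∈{1,3}] 3 has one home in row 3: r3c2, so r3c2=3.
Step 3. [r2c2∈{1}] r2c2 has the single candidate 1 ⇒ r2c2=1.
Step 4. [r4c2∈{2}] r4c2 has the single candidate 2. So r4c2=2.
Step 5. [r1c4∈{3}] nothing but 3 survives at r1c4. So r1c4=3.
Step 6. [r1c1∈{2}] r1c1 has the single candidate 2, so r1c1=2.
Step 7. [r3c1∈{1}] r3c1's peers cover all but 1. So r3c1=1.
Step 8. [r4c3∈{3}] r4c3 has the single candidate 3 ⇒ r4c3=3.

Answer: 2 4 1 3 / 3 1 2 4 / 1 3 4 2 / 4 2 3 1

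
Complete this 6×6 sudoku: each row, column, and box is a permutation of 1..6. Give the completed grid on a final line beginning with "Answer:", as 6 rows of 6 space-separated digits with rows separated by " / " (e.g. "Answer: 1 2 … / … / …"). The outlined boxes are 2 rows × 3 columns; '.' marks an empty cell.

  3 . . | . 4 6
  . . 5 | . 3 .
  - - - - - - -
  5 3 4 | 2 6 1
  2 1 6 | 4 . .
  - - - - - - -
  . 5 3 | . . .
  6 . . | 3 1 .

Step 1. [r1c2∈{2}] r1c2 is down to just 2, so r1c2=2.
Step 2. [r6c2∈{4}] r6c2 has the single candidate 4, so r6c2=4.
Step 3. [r2c4∈{1}] r2c4 has the single candidate 1. So r2c4=1.
Step 4. [r5c5∈{2}] nothing but 2 survives at r5c5. So r5c5=2.
Step 5. [r6c6∈{5}] nothing but 5 survives at r6c6. So r6c6=5.
Step 6. [r6c3∈{2}] r6c3 has the single candidate 2 ⇒ r6c3=2.
Step 7. [r4c6∈{3}] r4c6's peers cover all but 3 ⇒ r4c6=3.
Step 8. [r2c1∈{4}] only 4 remains possible at r2c1, so r2c1=4.
Step 9. [r2c6∈{2}] nothing but 2 survives at r2c6, so r2c6=2.
Step 10. [r5c4∈{6}] r5c4 is down to just 6 ⇒ r5c4=6.
Step 11. [r1c3∈{1}] r1c3 has the single candidate 1 ⇒ r1c3=1.
Step 12. [r5c1∈{1}] r5c1 is down to just 1. So r5c1=1.
Step 13. [r2c2∈{6}] r2c2 is down to just 6. So r2c2=6.
Step 14. [r5c6∈{4}] r5c6 has the single candidate 4 ⇒ r5c6=4.
Step 15. [r1c4∈{5}] r1c4's peers cover all but 5. So r1c4=5.
Step 16. [r4c5∈{5}] r4c5's peers cover all but 5 ⇒ r4c5=5.

Answer: 3 2 1 5 4 6 / 4 6 5 1 3 2 / 5 3 4 2 6 1 / 2 1 6 4 5 3 / 1 5 3 6 2 4 / 6 4 2 3 1 5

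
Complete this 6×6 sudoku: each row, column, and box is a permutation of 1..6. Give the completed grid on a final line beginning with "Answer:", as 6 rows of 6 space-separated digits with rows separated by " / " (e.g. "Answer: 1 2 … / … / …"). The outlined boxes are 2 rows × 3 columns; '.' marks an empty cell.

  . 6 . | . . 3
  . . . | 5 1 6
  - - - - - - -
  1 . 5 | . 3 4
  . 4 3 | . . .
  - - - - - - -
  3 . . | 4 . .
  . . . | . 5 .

Step 1. [r1c4∈{2}] r1c4 has the single candidate 2, so r1c4=2.
Step 2. [r4c1∈{2,6}] r4c1 is the only open cell in box 3 admitting 6. So r4c1=6.
Step 3. [r5c5∈{2,6}] r5c5 is the only open cell in col 5 admitting 6, so r5c5=6.
Step 4. [r6c3∈{1,2,4,6}] in row 6, 6 fits only at r6c3. So r6c3=6.
Step 5. [r6c1∈{2,4}] row 6 places 4 nowhere but r6c1, so r6c1=4.
Step 6. [r3c2∈{2}] r3c2's peers cover all but 2. So r3c2=2.
Step 7. [r6c2∈{1}] r6c2 has the single candidate 1. So r6c2=1.
Step 8. [r6c6∈{2}] only 2 remains possible at r6c6 ⇒ r6c6=2.
Step 9. [r2c3∈{2,4}] r2c3 is the only open cell in row 2 admitting 4. So r2c3=4.
Step 10. [r5c6∈{1}] only 1 remains possible at r5c6. So r5c6=1.
Step 11. [r1c1∈{5}] only 5 remains possible at r1c1, so r1c1=5.
Step 12. [r4c4∈{1}] r4c4's peers cover all but 1 ⇒ r4c4=1.
Step 13. [r5c2∈{5}] r5c2 has the single candidate 5. So r5c2=5.
Step 14. [r1c3∈{1}] only 1 remains possible at r1c3 ⇒ r1c3=1.
Step 15. [r3c4∈{6}] nothing but 6 survives at r3c4 ⇒ r3c4=6.
Step 16. [r4c5∈{2}] r4c5's peers cover all but 2, so r4c5=2.
Step 17. [r6c4∈{3}] r6c4 has the single candidate 3. So r6c4=3.
Step 18. [r1c5∈{4}] r1c5's peers cover all but 4. So r1c5=4.
Step 19. [r5c3∈{2}] r5c3's peers cover all but 2 ⇒ r5c3=2.
Step 20. [r2c1∈{2}] only 2 remains possible at r2c1. So r2c1=2.
Step 21. [r2c2∈{3}] nothing but 3 survives at r2c2 ⇒ r2c2=3.
Step 22. [r4c6∈{5}] r4c6 has the single candidate 5, so r4c6=5.

Answer: 5 6 1 2 4 3 / 2 3 4 5 1 6 / 1 2 5 6 3 4 / 6 4 3 1 2 5 / 3 5 2 4 6 1 / 4 1 6 3 5 2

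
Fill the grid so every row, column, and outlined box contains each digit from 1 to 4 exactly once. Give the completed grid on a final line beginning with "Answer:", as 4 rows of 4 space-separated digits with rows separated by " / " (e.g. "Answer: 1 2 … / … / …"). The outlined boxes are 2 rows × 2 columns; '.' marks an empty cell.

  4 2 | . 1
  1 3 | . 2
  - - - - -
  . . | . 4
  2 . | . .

Step 1. [r3c2∈{1}] nothing but 1 survives at r3c2. So r3c2=1.
Step 2. [r4c4∈{3}] r4c4 has the single candidate 3. So r4c4=3.
Step 3. [r3c1∈{3}] r3c1 has the single candidate 3. So r3c1=3.
Step 4. [r2c3∈{4}] only 4 remains possible at r2c3 ⇒ r2c3=4.
Step 5. [r1c3∈{3}] r1c3 is down to just 3. So r1c3=3.
Step 6. [r4c2∈{4}] nothing but 4 survives at r4c2, so r4c2=4.
Step 7. [r4c3∈{1}] nothing but 1 survives at r4c3. So r4c3=1.
Step 8. [r3c3∈{2}] r3c3 is down to just 2, so r3c3=2.

Answer: 4 2 3 1 / 1 3 4 2 / 3 1 2 4 / 2 4 1 3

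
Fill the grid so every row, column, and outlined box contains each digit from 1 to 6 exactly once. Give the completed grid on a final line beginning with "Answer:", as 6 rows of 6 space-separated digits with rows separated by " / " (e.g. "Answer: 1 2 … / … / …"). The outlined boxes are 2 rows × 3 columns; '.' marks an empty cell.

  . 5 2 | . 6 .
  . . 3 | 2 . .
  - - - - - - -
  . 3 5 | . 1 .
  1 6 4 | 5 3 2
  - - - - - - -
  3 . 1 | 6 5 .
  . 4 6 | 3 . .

Step 1. [r2c5∈{4}] r2c5's peers cover all but 4 ⇒ r2c5=4.
Step 2. [r6c6∈{1}] only 1 remains possible at r6c6 ⇒ r6c6=1.
Step 3. [r6c5∈{2}] r6c5 is down to just 2. So r6c5=2.
Step 4. [r3c4∈{4}] only 4 remains possible at r3c4, so r3c4=4.
Step 5. [r5c2∈{2}] nothing but 2 survives at r5c2 ⇒ r5c2=2.
Step 6. [r1c6∈{3}] r1c6's peers cover all but 3 ⇒ r1c6=3.
Step 7. [r2c2∈{1}] only 1 remains possible at r2c2, so r2c2=1.
Step 8. [r6c1∈{5}] r6c1's peers cover all but 5 ⇒ r6c1=5.
Step 9. [r3c1∈{2}] r3c1 has the single candidate 2. So r3c1=2.
Step 10. [r3c6∈{6}] nothing but 6 survives at r3c6, so r3c6=6.
Step 11. [r1c1∈{4}] r1c1 is down to just 4, so r1c1=4.
Step 12. [r2c6∈{5}] only 5 remains possible at r2c6, so r2c6=5.
Step 13. [r1c4∈{1}] r1c4 has the single candidate 1. So r1c4=1.
Step 14. [r2c1∈{6}] r2c1 is down to just 6 ⇒ r2c1=6.
Step 15. [r5c6∈{4}] r5c6 has the single candidate 4 ⇒ r5c6=4.

Answer: 4 5 2 1 6 3 / 6 1 3 2 4 5 / 2 3 5 4 1 6 / 1 6 4 5 3 2 / 3 2 1 6 5 4 / 5 4 6 3 2 1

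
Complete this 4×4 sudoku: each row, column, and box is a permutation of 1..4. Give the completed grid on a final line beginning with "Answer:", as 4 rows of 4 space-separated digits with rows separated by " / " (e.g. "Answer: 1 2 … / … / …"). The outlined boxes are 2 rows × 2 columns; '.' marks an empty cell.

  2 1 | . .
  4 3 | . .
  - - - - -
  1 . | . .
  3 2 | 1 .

Step 1. [r4c4∈{4}] r4c4's peers cover all but 4. So r4c4=4.
Step 2. [r1c4∈{3}] only 3 remains possible at r1c4, so r1c4=3.
Step 3. [r3c4∈{2}] r3c4 has the single candidate 2 ⇒ r3c4=2.
Step 4. [r2c4∈{1}] r2c4's peers cover all but 1, so r2c4=1.
Step 5. [r1c3∈{4}] only 4 remains possible at r1c3 ⇒ r1c3=4.
Step 6. [r2c3∈{2}] r2c3's peers cover all but 2, so r2c3=2.
Step 7. [r3c3∈{3}] only 3 remains possible at r3c3. So r3c3=3.
Step 8. [r3c2∈{4}] r3c2 has the single candidate 4. So r3c2=4.

Answer: 2 1 4 3 / 4 3 2 1 / 1 4 3 2 / 3 2 1 4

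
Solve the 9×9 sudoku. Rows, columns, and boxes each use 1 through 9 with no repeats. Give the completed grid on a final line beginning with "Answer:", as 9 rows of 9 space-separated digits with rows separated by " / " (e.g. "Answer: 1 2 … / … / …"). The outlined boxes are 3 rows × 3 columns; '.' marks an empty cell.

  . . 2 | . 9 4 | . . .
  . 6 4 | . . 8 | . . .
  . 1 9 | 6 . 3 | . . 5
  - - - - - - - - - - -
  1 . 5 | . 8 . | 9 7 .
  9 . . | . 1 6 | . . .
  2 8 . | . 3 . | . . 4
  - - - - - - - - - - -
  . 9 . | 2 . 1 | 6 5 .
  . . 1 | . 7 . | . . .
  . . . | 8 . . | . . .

Step 1. [r8c4∈{3,4,5,9}] col 4 places 3 nowhere but r8c4, so r8c4=3.
Step 2. [r8c1∈{4,5,6,8}] in row 8, 6 fits only at r8c1. So r8c1=6.
Step 3. [r6c6∈{5,7,9}] 7 has one home in col 6: r6c6, so r6c6=7.
Step 4. [r4c9∈{2,3,6}] row 4 places 6 nowhere but r4c9. So r4c9=6.
Step 5. [r4c2∈{3,4}] in row 4, 3 fits only at r4c2 ⇒ r4c2=3.
Step 6. [r5c2∈{4,7}] box 4 places 4 nowhere but r5c2, so r5c2=4.
Step 7. [r7c3∈{3,7,8}] r7c3 is the only open cell in col 3 admitting 8 ⇒ r7c3=8.
Step 8. [r9c3∈{3,7}] col 3 places 3 nowhere but r9c3, so r9c3=3.
Step 9. [r6c8∈{1}] only 1 remains possible at r6c8, so r6c8=1.
Step 10. [r7c9∈{3,7}] r7c9 is the only open cell in row 7 admitting 3. So r7c9=3.
Step 11. [r7c1∈{4,7}] 7 has one home in row 7: r7c1 ⇒ r7c1=7.
Step 12. [r3c7∈{2,4,7,8}] across row 3, 7 lands solely at r3c7. So r3c7=7.
Step 13. [r9c1∈{4,5}] col 1 places 4 nowhere but r9c1. So r9c1=4.
Step 14. [r5c4∈{5}] nothing but 5 survives at r5c4. So r5c4=5.
Step 15. [r2c5∈{2,5}] 5 has one home in box 2: r2c5. So r2c5=5.
Step 16. [r1c1∈{3,5,8}] 5 has one home in col 1: r1c1 ⇒ r1c1=5.
Step 17. [r9c9∈{1,2,7,9}] row 9 places 7 nowhere but r9c9. So r9c9=7.
Step 18. [r8c7∈{2,4,8}] in col 7, 4 fits only at r8c7 ⇒ r8c7=4.
Step 19. [r9c7∈{1,2}] 1 has one home in row 9: r9c7 ⇒ r9c7=1.
Step 20. [r1c8∈{3,6,8}] across row 1, 6 lands solely at r1c8. So r1c8=6.
Step 21. [r1c7∈{3,8}] 3 has one home in row 1: r1c7 ⇒ r1c7=3.
Step 22. [r1c9∈{1,8}] row 1 places 8 nowhere but r1c9, so r1c9=8.
Step 23. [r2c7∈{2}] r2c7's peers cover all but 2 ⇒ r2c7=2.
Step 24. [r8c8∈{2,8,9}] in row 8, 8 fits only at r8c8, so r8c8=8.
Step 25. [r2c4∈{1,7}] across row 2, 7 lands solely at r2c4, so r2c4=7.
Step 26. [r2c8∈{9}] nothing but 9 survives at r2c8, so r2c8=9.
Step 27. [r9c8∈{2}] r9c8 is down to just 2, so r9c8=2.
Step 28. [r9c2∈{5}] nothing but 5 survives at r9c2, so r9c2=5.
Step 29. [r8c9∈{9}] nothing but 9 survives at r8c9. So r8c9=9.
Step 30. [r6c7∈{5}] r6c7 has the single candidate 5. So r6c7=5.
Step 31. [r2c9∈{1}] r2c9 is down to just 1 ⇒ r2c9=1.
Step 32. [r5c3∈{7}] r5c3's peers cover all but 7. So r5c3=7.
Step 33. [r3c8∈{4}] r3c8's peers cover all but 4 ⇒ r3c8=4.
Step 34. [r9c6∈{9}] r9c6 is down to just 9, so r9c6=9.
Step 35. [r9c5∈{6}] r9c5 has the single candidate 6 ⇒ r9c5=6.
Step 36. [r4c6∈{2}] r4c6's peers cover all but 2 ⇒ r4c6=2.
Step 37. [r5c7∈{8}] r5c7 is down to just 8, so r5c7=8.
Step 38. [r2c1∈{3}] r2c1 has the single candidate 3, so r2c1=3.
Step 39. [r8c6∈{5}] r8c6 has the single candidate 5, so r8c6=5.
Step 40. [r6c3∈{6}] only 6 remains possible at r6c3 ⇒ r6c3=6.
Step 41. [r1c4∈{1}] r1c4 has the single candidate 1 ⇒ r1c4=1.
Step 42. [r6c4∈{9}] r6c4's peers cover all but 9, so r6c4=9.
Step 43. [r7c5∈{4}] r7c5's peers cover all but 4 ⇒ r7c5=4.
Step 44. [r5c8∈{3}] only 3 remains possible at r5c8. So r5c8=3.
Step 45. [r1c2∈{7}] only 7 remains possible at r1c2 ⇒ r1c2=7.
Step 46. [r5c9∈{2}] r5c9's peers cover all but 2, so r5c9=2.
Step 47. [r4c4∈{4}] only 4 remains possible at r4c4. So r4c4=4.
Step 48. [r8c2∈{2}] only 2 remains possible at r8c2 ⇒ r8c2=2.
Step 49. [r3c1∈{8}] r3c1 has the single candidate 8. So r3c1=8.
Step 50. [r3c5∈{2}] r3c5's peers cover all but 2, so r3c5=2.

Answer: 5 7 2 1 9 4 3 6 8 / 3 6 4 7 5 8 2 9 1 / 8 1 9 6 2 3 7 4 5 / 1 3 5 4 8 2 9 7 6 / 9 4 7 5 1 6 8 3 2 / 2 8 6 9 3 7 5 1 4 / 7 9 8 2 4 1 6 5 3 / 6 2 1 3 7 5 4 8 9 / 4 5 3 8 6 9 1 2 7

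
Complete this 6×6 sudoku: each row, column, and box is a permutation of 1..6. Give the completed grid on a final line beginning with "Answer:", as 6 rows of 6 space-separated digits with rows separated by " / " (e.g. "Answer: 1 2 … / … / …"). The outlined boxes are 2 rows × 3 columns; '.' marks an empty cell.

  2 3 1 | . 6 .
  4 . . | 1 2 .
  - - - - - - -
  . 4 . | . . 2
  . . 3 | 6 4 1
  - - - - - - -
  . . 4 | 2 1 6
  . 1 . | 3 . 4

Step 1. [r5c2∈{5}] r5c2 is down to just 5. So r5c2=5.
Step 2. [r3c4∈{5}] only 5 remains possible at r3c4, so r3c4=5.
Step 3. [r3c3∈{6}] only 6 remains possible at r3c3, so r3c3=6.
Step 4. [r2c3∈{5}] r2c3's peers cover all but 5, so r2c3=5.
Step 5. [r3c1∈{1}] r3c1 has the single candidate 1. So r3c1=1.
Step 6. [r1c4∈{4}] r1c4's peers cover all but 4. So r1c4=4.
Step 7. [r6c1∈{6}] r6c1's peers cover all but 6. So r6c1=6.
Step 8. [r6c3∈{2}] r6c3 is down to just 2, so r6c3=2.
Step 9. [r4c1∈{5}] nothing but 5 survives at r4c1. So r4c1=5.
Step 10. [r2c6∈{3}] r2c6 is down to just 3 ⇒ r2c6=3.
Step 11. [r4c2∈{2}] r4c2's peers cover all but 2, so r4c2=2.
Step 12. [r3c5∈{3}] r3c5 is down to just 3, so r3c5=3.
Step 13. [r2c2∈{6}] only 6 remains possible at r2c2, so r2c2=6.
Step 14. [r5c1∈{3}] only 3 remains possible at r5c1 ⇒ r5c1=3.
Step 15. [r6c5∈{5}] r6c5's peers cover all but 5 ⇒ r6c5=5.
Step 16. [r1c6∈{5}] r1c6's peers cover all but 5. So r1c6=5.

Answer: 2 3 1 4 6 5 / 4 6 5 1 2 3 / 1 4 6 5 3 2 / 5 2 3 6 4 1 / 3 5 4 2 1 6 / 6 1 2 3 5 4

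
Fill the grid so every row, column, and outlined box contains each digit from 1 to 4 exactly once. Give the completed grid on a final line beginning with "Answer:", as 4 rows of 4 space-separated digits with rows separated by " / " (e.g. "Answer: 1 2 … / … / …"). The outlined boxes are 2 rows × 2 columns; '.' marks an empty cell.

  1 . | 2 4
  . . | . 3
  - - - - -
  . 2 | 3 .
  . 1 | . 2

Step 1. [r3c1∈{4}] only 4 remains possible at r3c1. So r3c1=4.
Step 2. [r1c2∈{3}] only 3 remains possible at r1c2 ⇒ r1c2=3.
Step 3. [r2c2∈{4}] only 4 remains possible at r2c2. So r2c2=4.
Step 4. [r3c4∈{1}] r3c4's peers cover all but 1 ⇒ r3c4=1.
Step 5. [r4c3∈{4}] r4c3 is down to just 4. So r4c3=4.
Step 6. [r2c1∈{2}] only 2 remains possible at r2c1 ⇒ r2c1=2.
Step 7. [r4c1∈{3}] nothing but 3 survives at r4c1 ⇒ r4c1=3.
Step 8. [r2c3∈{1}] only 1 remains possible at r2c3, so r2c3=1.

Answer: 1 3 2 4 / 2 4 1 3 / 4 2 3 1 / 3 1 4 2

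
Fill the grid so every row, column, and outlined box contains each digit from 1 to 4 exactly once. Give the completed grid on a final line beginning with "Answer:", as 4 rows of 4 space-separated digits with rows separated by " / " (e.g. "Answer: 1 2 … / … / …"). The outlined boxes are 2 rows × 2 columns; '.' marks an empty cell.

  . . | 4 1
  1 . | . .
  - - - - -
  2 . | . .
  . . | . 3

Step 1. [r3c2∈{1,3,4}] across row 3, 3 lands solely at r3c2. So r3c2=3.
Step 2. [r4c3∈{1,2}] row 4 places 2 nowhere but r4c3, so r4c3=2.
Step 3. [r2c2∈{2,4}] across row 2, 4 lands solely at r2c2, so r2c2=4.
Step 4. [r2c3∈{3}] r2c3's peers cover all but 3. So r2c3=3.
Step 5. [r4c2∈{1}] r4c2 is down to just 1 ⇒ r4c2=1.
Step 6. [r4c1∈{4}] nothing but 4 survives at r4c1 ⇒ r4c1=4.
Step 7. [r3c4∈{4}] only 4 remains possible at r3c4 ⇒ r3c4=4.
Step 8. [r1c2∈{2}] r1c2 is down to just 2. So r1c2=2.
Step 9. [r3c3∈{1}] only 1 remains possible at r3c3 ⇒ r3c3=1.
Step 10. [r2c4∈{2}] r2c4 has the single candidate 2, so r2c4=2.
Step 11. [r1c1∈{3}] r1c1 has the single candidate 3 ⇒ r1c1=3.

Answer: 3 2 4 1 / 1 4 3 2 / 2 3 1 4 / 4 1 2 3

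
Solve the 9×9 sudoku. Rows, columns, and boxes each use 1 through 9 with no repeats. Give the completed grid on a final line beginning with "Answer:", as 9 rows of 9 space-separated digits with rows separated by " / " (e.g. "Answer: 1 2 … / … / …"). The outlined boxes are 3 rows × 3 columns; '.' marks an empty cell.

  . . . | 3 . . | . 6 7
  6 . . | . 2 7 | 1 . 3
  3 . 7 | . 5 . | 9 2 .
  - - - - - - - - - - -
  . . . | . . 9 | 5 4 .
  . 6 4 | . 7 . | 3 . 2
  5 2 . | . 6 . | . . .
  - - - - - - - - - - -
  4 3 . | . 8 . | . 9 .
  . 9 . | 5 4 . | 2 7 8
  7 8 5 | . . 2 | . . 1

Step 1. [r8c1∈{1}] r8c1 is down to just 1 ⇒ r8c1=1.
Step 2. [r4c1∈{8}] only 8 remains possible at r4c1. So r4c1=8.
Step 3. [r7c7∈{6}] nothing but 6 survives at r7c7 ⇒ r7c7=6.
Step 4. [r7c6∈{1}] r7c6 has the single candidate 1 ⇒ r7c6=1.
Step 5. [r3c9∈{4}] r3c9 has the single candidate 4 ⇒ r3c9=4.
Step 6. [r1c7∈{8}] nothing but 8 survives at r1c7. So r1c7=8.
Step 7. [r3c2∈{1}] nothing but 1 survives at r3c2 ⇒ r3c2=1.
Step 8. [r9c4∈{6,9}] 6 has one home in row 9: r9c4. So r9c4=6.
Step 9. [r2c4∈{4,8,9}] 9 has one home in col 4: r2c4, so r2c4=9.
Step 10. [r3c4∈{8}] r3c4 has the single candidate 8. So r3c4=8.
Step 11. [r5c4∈{1}] r5c4 is down to just 1, so r5c4=1.
Step 12. [r4c5∈{3}] r4c5's peers cover all but 3, so r4c5=3.
Step 13. [r6c3∈{1,3,9}] across row 6, 3 lands solely at r6c3, so r6c3=3.
Step 14. [r1c3∈{2,9}] across col 3, 9 lands solely at r1c3, so r1c3=9.
Step 15. [r5c8∈{8}] r5c8 has the single candidate 8 ⇒ r5c8=8.
Step 16. [r1c2∈{4,5}] across row 1, 5 lands solely at r1c2. So r1c2=5.
Step 17. [r6c6∈{4,8}] row 6 places 8 nowhere but r6c6, so r6c6=8.
Step 18. [r3c6∈{6}] r3c6 is down to just 6. So r3c6=6.
Step 19. [r4c9∈{6}] only 6 remains possible at r4c9. So r4c9=6.
Step 20. [r2c8∈{5}] nothing but 5 survives at r2c8 ⇒ r2c8=5.
Step 21. [r1c1∈{2}] r1c1 is down to just 2 ⇒ r1c1=2.
Step 22. [r6c9∈{9}] only 9 remains possible at r6c9 ⇒ r6c9=9.
Step 23. [r9c5∈{9}] r9c5's peers cover all but 9, so r9c5=9.
Step 24. [r8c3∈{6}] r8c3's peers cover all but 6 ⇒ r8c3=6.
Step 25. [r8c6∈{3}] r8c6 has the single candidate 3. So r8c6=3.
Step 26. [r7c4∈{7}] only 7 remains possible at r7c4 ⇒ r7c4=7.
Step 27. [r9c8∈{3}] r9c8 has the single candidate 3, so r9c8=3.
Step 28. [r7c3∈{2}] r7c3's peers cover all but 2 ⇒ r7c3=2.
Step 29. [r6c7∈{7}] r6c7 has the single candidate 7, so r6c7=7.
Step 30. [r1c6∈{4}] r1c6 is down to just 4, so r1c6=4.
Step 31. [r6c8∈{1}] r6c8 has the single candidate 1. So r6c8=1.
Step 32. [r7c9∈{5}] nothing but 5 survives at r7c9 ⇒ r7c9=5.
Step 33. [r9c7∈{4}] r9c7 is down to just 4 ⇒ r9c7=4.
Step 34. [r4c3∈{1}] r4c3 is down to just 1. So r4c3=1.
Step 35. [r5c6∈{5}] nothing but 5 survives at r5c6 ⇒ r5c6=5.
Step 36. [r1c5∈{1}] r1c5's peers cover all but 1. So r1c5=1.
Step 37. [r5c1∈{9}] r5c1 has the single candidate 9, so r5c1=9.
Step 38. [r2c2∈{4}] only 4 remains possible at r2c2 ⇒ r2c2=4.
Step 39. [r2c3∈{8}] r2c3 has the single candidate 8, so r2c3=8.
Step 40. [r6c4∈{4}] r6c4 has the single candidate 4. So r6c4=4.
Step 41. [r4c4∈{2}] r4c4 is down to just 2, so r4c4=2.
Step 42. [r4c2∈{7}] r4c2's peers cover all but 7. So r4c2=7.

Answer: 2 5 9 3 1 4 8 6 7 / 6 4 8 9 2 7 1 5 3 / 3 1 7 8 5 6 9 2 4 / 8 7 1 2 3 9 5 4 6 / 9 6 4 1 7 5 3 8 2 / 5 2 3 4 6 8 7 1 9 / 4 3 2 7 8 1 6 9 5 / 1 9 6 5 4 3 2 7 8 / 7 8 5 6 9 2 4 3 1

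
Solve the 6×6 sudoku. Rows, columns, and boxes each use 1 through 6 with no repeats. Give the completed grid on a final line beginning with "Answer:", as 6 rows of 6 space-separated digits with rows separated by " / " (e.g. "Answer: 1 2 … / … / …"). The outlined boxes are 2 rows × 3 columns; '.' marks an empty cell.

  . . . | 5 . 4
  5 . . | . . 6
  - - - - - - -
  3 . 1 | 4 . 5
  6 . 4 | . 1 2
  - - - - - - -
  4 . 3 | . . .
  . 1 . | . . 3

Step 1. [r2c3∈{2}] nothing but 2 survives at r2c3. So r2c3=2.
Step 2. [r2c5∈{3}] only 3 remains possible at r2c5 ⇒ r2c5=3.
Step 3. [r6c5∈{2,4,5,6}] r6c5 is the only open cell in row 6 admitting 4 ⇒ r6c5=4.
Step 4. [r5c5∈{2,5,6}] r5c5 is the only open cell in col 5 admitting 5, so r5c5=5.
Step 5. [r1c3∈{6}] nothing but 6 survives at r1c3, so r1c3=6.
Step 6. [r5c2∈{2,6}] across col 2, 6 lands solely at r5c2, so r5c2=6.
Step 7. [r5c4∈{1,2}] 2 has one home in row 5: r5c4. So r5c4=2.
Step 8. [r1c2∈{3}] r1c2's peers cover all but 3. So r1c2=3.
Step 9. [r6c3∈{5}] r6c3's peers cover all but 5 ⇒ r6c3=5.
Step 10. [r2c2∈{4}] r2c2 is down to just 4 ⇒ r2c2=4.
Step 11. [r6c1∈{2}] r6c1 has the single candidate 2, so r6c1=2.
Step 12. [r4c4∈{3}] nothing but 3 survives at r4c4. So r4c4=3.
Step 13. [r3c2∈{2}] only 2 remains possible at r3c2. So r3c2=2.
Step 14. [r3c5∈{6}] r3c5's peers cover all but 6 ⇒ r3c5=6.
Step 15. [r1c5∈{2}] only 2 remains possible at r1c5. So r1c5=2.
Step 16. [r4c2∈{5}] only 5 remains possible at r4c2. So r4c2=5.
Step 17. [r5c6∈{1}] only 1 remains possible at r5c6 ⇒ r5c6=1.
Step 18. [r1c1∈{1}] r1c1 is down to just 1. So r1c1=1.
Step 19. [r6c4∈{6}] nothing but 6 survives at r6c4 ⇒ r6c4=6.
Step 20. [r2c4∈{1}] r2c4 is down to just 1 ⇒ r2c4=1.

Answer: 1 3 6 5 2 4 / 5 4 2 1 3 6 / 3 2 1 4 6 5 / 6 5 4 3 1 2 / 4 6 3 2 5 1 / 2 1 5 6 4 3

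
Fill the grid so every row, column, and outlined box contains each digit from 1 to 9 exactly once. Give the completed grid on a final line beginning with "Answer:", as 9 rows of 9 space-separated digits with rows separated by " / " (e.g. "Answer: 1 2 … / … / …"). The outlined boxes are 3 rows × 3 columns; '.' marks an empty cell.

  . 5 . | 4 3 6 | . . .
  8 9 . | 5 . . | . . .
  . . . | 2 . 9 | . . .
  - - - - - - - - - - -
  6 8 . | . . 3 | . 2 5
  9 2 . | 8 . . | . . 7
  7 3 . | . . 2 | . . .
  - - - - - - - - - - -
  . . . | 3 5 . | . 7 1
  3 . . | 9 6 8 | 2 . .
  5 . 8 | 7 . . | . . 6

Step 1. [r8c9∈{4}] r8c9 has the single candidate 4 ⇒ r8c9=4.
Step 2. [r3c7∈{1,3,4,5,6,7,8}] col 7 places 5 nowhere but r3c7, so r3c7=5.
Step 3. [r4c4∈{1}] nothing but 1 survives at r4c4, so r4c4=1.
Step 4. [r4c3∈{4}] nothing but 4 survives at r4c3 ⇒ r4c3=4.
Step 5. [r4c7∈{9}] r4c7's peers cover all but 9 ⇒ r4c7=9.
Step 6. [r5c5∈{4}] only 4 remains possible at r5c5, so r5c5=4.
Step 7. [r2c6∈{1,7}] across col 6, 7 lands solely at r2c6. So r2c6=7.
Step 8. [r2c5∈{1}] r2c5's peers cover all but 1 ⇒ r2c5=1.
Step 9. [r6c9∈{8}] only 8 remains possible at r6c9. So r6c9=8.
Step 10. [r3c9∈{3}] only 3 remains possible at r3c9. So r3c9=3.
Step 11. [r7c6∈{4}] r7c6 has the single candidate 4, so r7c6=4.
Step 12. [r3c1∈{1,4}] in col 1, 4 fits only at r3c1. So r3c1=4.
Step 13. [r1c1∈{1,2}] r1c1 is the only open cell in col 1 admitting 1, so r1c1=1.
Step 14. [r3c8∈{1,6,8}] in row 3, 1 fits only at r3c8. So r3c8=1.
Step 15. [r9c8∈{3,9}] 9 has one home in row 9: r9c8. So r9c8=9.
Step 16. [r2c9∈{2}] r2c9 has the single candidate 2, so r2c9=2.
Step 17. [r5c8∈{3,6}] col 8 places 3 nowhere but r5c8 ⇒ r5c8=3.
Step 18. [r5c7∈{1,6}] across row 5, 6 lands solely at r5c7 ⇒ r5c7=6.
Step 19. [r5c3∈{1,5}] across row 5, 1 lands solely at r5c3, so r5c3=1.
Step 20. [r8c3∈{7}] nothing but 7 survives at r8c3. So r8c3=7.
Step 21. [r3c3∈{6}] r3c3's peers cover all but 6. So r3c3=6.
Step 22. [r2c7∈{4}] only 4 remains possible at r2c7. So r2c7=4.
Step 23. [r8c2∈{1}] r8c2's peers cover all but 1. So r8c2=1.
Step 24. [r1c3∈{2}] r1c3 has the single candidate 2 ⇒ r1c3=2.
Step 25. [r1c7∈{7,8}] row 1 places 7 nowhere but r1c7. So r1c7=7.
Step 26. [r4c5∈{7}] nothing but 7 survives at r4c5 ⇒ r4c5=7.
Step 27. [r5c6∈{5}] nothing but 5 survives at r5c6, so r5c6=5.
Step 28. [r7c2∈{6}] nothing but 6 survives at r7c2 ⇒ r7c2=6.
Step 29. [r8c8∈{5}] nothing but 5 survives at r8c8 ⇒ r8c8=5.
Step 30. [r9c7∈{3}] r9c7 is down to just 3 ⇒ r9c7=3.
Step 31. [r2c8∈{6}] only 6 remains possible at r2c8, so r2c8=6.
Step 32. [r3c5∈{8}] nothing but 8 survives at r3c5 ⇒ r3c5=8.
Step 33. [r2c3∈{3}] only 3 remains possible at r2c3, so r2c3=3.
Step 34. [r6c7∈{1}] only 1 remains possible at r6c7, so r6c7=1.
Step 35. [r6c4∈{6}] r6c4's peers cover all but 6. So r6c4=6.
Step 36. [r9c2∈{4}] r9c2 is down to just 4, so r9c2=4.
Step 37. [r1c9∈{9}] r1c9's peers cover all but 9. So r1c9=9.
Step 38. [r6c3∈{5}] r6c3 has the single candidate 5, so r6c3=5.
Step 39. [r1c8∈{8}] nothing but 8 survives at r1c8, so r1c8=8.
Step 40. [r3c2∈{7}] r3c2's peers cover all but 7, so r3c2=7.
Step 41. [r7c7∈{8}] r7c7 has the single candidate 8 ⇒ r7c7=8.
Step 42. [r7c1∈{2}] only 2 remains possible at r7c1, so r7c1=2.
Step 43. [r7c3∈{9}] r7c3 is down to just 9 ⇒ r7c3=9.
Step 44. [r9c6∈{1}] r9c6's peers cover all but 1, so r9c6=1.
Step 45. [r9c5∈{2}] only 2 remains possible at r9c5 ⇒ r9c5=2.
Step 46. [r6c5∈{9}] r6c5 has the single candidate 9, so r6c5=9.
Step 47. [r6c8∈{4}] nothing but 4 survives at r6c8, so r6c8=4.

Answer: 1 5 2 4 3 6 7 8 9 / 8 9 3 5 1 7 4 6 2 / 4 7 6 2 8 9 5 1 3 / 6 8 4 1 7 3 9 2 5 / 9 2 1 8 4 5 6 3 7 / 7 3 5 6 9 2 1 4 8 / 2 6 9 3 5 4 8 7 1 / 3 1 7 9 6 8 2 5 4 / 5 4 8 7 2 1 3 9 6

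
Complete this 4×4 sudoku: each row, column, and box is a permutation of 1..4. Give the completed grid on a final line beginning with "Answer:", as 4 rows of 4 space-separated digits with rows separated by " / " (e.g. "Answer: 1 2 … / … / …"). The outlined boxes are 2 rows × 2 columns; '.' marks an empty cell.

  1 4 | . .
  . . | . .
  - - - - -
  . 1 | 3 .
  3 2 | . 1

Step 1. [r3c4∈{2,4}] r3c4 is the only open cell in row 3 admitting 2. So r3c4=2.
Step 2. [r2c4∈{3,4}] col 4 places 4 nowhere but r2c4, so r2c4=4.
Step 3. [r2c3∈{1,2}] across row 2, 1 lands solely at r2c3. So r2c3=1.
Step 4. [r2c1∈{2}] r2c1 is down to just 2 ⇒ r2c1=2.
Step 5. [r4c3∈{4}] r4c3 is down to just 4, so r4c3=4.
Step 6. [r2c2∈{3}] r2c2 is down to just 3. So r2c2=3.
Step 7. [r1c3∈{2}] nothing but 2 survives at r1c3 ⇒ r1c3=2.
Step 8. [r3c1∈{4}] only 4 remains possible at r3c1 ⇒ r3c1=4.
Step 9. [r1c4∈{3}] nothing but 3 survives at r1c4. So r1c4=3.

Answer: 1 4 2 3 / 2 3 1 4 / 4 1 3 2 / 3 2 4 1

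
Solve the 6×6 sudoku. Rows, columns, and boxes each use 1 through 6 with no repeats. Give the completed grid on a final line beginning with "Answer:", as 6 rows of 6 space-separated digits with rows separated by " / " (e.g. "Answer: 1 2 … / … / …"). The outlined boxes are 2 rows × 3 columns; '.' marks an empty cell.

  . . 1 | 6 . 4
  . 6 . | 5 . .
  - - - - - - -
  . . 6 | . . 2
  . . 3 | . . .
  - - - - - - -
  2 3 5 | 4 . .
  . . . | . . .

Step 1. [r4c4∈{1}] r4c4's peers cover all but 1 ⇒ r4c4=1.
Step 2. [r6c1∈{1,4,6}] in col 1, 6 fits only at r6c1. So r6c1=6.
Step 3. [r6c2∈{1,4}] r6c2 is the only open cell in box 5 admitting 1 ⇒ r6c2=1.
Step 4. [r4c2∈{2,4,5}] in row 4, 2 fits only at r4c2. So r4c2=2.
Step 5. [r3c2∈{4,5}] across col 2, 4 lands solely at r3c2, so r3c2=4.
Step 6. [r4c1∈{5}] r4c1 has the single candidate 5 ⇒ r4c1=5.
Step 7. [r1c5∈{2,3}] across row 1, 2 lands solely at r1c5 ⇒ r1c5=2.
Step 8. [r4c6∈{6}] r4c6 is down to just 6 ⇒ r4c6=6.
Step 9. [r2c1∈{3,4}] across col 1, 4 lands solely at r2c1, so r2c1=4.
Step 10. [r3c5∈{3,5}] in row 3, 5 fits only at r3c5, so r3c5=5.
Step 11. [r6c5∈{3}] only 3 remains possible at r6c5. So r6c5=3.
Step 12. [r2c5∈{1}] r2c5 is down to just 1, so r2c5=1.
Step 13. [r6c3∈{4}] only 4 remains possible at r6c3. So r6c3=4.
Step 14. [r3c1∈{1}] r3c1 is down to just 1, so r3c1=1.
Step 15. [r1c2∈{5}] r1c2's peers cover all but 5 ⇒ r1c2=5.
Step 16. [r2c3∈{2}] r2c3's peers cover all but 2. So r2c3=2.
Step 17. [r5c5∈{6}] r5c5 is down to just 6 ⇒ r5c5=6.
Step 18. [r3c4∈{3}] r3c4 has the single candidate 3 ⇒ r3c4=3.
Step 19. [r6c6∈{5}] r6c6 has the single candidate 5. So r6c6=5.
Step 20. [r4c5∈{4}] r4c5's peers cover all but 4, so r4c5=4.
Step 21. [r5c6∈{1}] nothing but 1 survives at r5c6 ⇒ r5c6=1.
Step 22. [r6c4∈{2}] r6c4's peers cover all but 2, so r6c4=2.
Step 23. [r1c1∈{3}] only 3 remains possible at r1c1, so r1c1=3.
Step 24. [r2c6∈{3}] r2c6 has the single candidate 3, so r2c6=3.

Answer: 3 5 1 6 2 4 / 4 6 2 5 1 3 / 1 4 6 3 5 2 / 5 2 3 1 4 6 / 2 3 5 4 6 1 / 6 1 4 2 3 5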